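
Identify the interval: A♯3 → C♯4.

minor third

A to C spans three letter names (A-B-C): a third.
A major third would be 4 semitones, but A#3 to C#4 is 3 — one semitone narrower, making it a minor third.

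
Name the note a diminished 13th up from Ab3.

Six letters up from A (plus an octave) reaches F.
A diminished thirteenth is 19 semitones; 19 semitones up from Ab3 gives Fbb5.

Fbb5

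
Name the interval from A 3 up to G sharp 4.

major 7th

A to G spans seven letter names (A-B-C-D-E-F-G), so the interval is some kind of seventh.
Counting semitones, A3→G#4 is 11, which is the major seventh.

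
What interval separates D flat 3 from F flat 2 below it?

major sixth

Descending from Db3 to Fb2 is the same interval as ascending Fb2 to Db3.
F to D spans six letter names (F-G-A-B-C-D): a sixth.
Fb2 to Db3 is 9 semitones, matching the major sixth exactly, so the quality is major.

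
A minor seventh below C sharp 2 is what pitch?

The seventh takes the letter from C down to D.
Moving 10 semitones down from C#2 (the size of a minor seventh) reaches D#1.

D sharp 1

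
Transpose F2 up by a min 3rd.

Ab2

Counting three letter names up from F lands on A.
A minor third spans 3 semitones, so from F2 the target pitch is Ab2.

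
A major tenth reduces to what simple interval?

Take out an octave (7 from the number): 10 − 7 = 3.
Quality carries through unchanged, so the simple form is a major third.

M3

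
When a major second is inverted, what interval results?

m7

The rule of nine gives the new number: 9 − 2 = 7, so a second becomes a seventh.
The quality also flips — major becomes minor — giving a minor seventh.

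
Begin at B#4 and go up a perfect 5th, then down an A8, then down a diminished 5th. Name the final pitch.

Up a perfect fifth from B#4: F##5 (7 semitones up).
Down an augmented octave from F##5: F#4 (13 semitones down).
A diminished fifth down from F#4 is B#3.

B#3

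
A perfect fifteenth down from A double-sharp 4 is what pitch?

A double-sharp 2

The letter stays A (same as the start), shifted two octaves down.
A perfect fifteenth spans 24 semitones, so from A##4 the target pitch is A##2.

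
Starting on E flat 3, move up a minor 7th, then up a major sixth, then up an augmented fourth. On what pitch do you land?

A minor seventh up from Eb3 is Db4.
A major sixth up from Db4 is Bb4.
An augmented fourth up from Bb4 is E5.

E 5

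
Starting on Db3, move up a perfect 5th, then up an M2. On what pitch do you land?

Db3 up a perfect fifth → Ab3 (7 semitones).
A major second up from Ab3 is Bb3.

Bb3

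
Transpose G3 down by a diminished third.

E#3

The third takes the letter from G down to E.
A diminished third is 2 semitones; 2 semitones down from G3 gives E#3.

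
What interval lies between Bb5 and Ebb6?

B to E spans four letter names (B-C-D-E): a fourth.
The perfect fourth is 5 semitones; here we have 4, one semitone narrower: diminished.

diminished fourth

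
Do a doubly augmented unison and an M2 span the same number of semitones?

Both span 2 semitones: a doubly augmented unison and a major second are the same chromatic distance.

Yes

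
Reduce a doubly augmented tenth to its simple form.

Subtracting seven from the interval number removes an octave: 10 − 7 = 3.
Quality carries through unchanged, so the simple form is a doubly augmented third.

doubly augmented third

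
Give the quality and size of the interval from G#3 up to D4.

diminished fifth

G to D spans five letter names (G-A-B-C-D), so the interval is some kind of fifth.
A perfect fifth would be 7 semitones; G#3 to D4 is 6, one semitone narrower, so the interval is diminished.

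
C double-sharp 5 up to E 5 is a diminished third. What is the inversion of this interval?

The rule of nine gives the new number: 9 − 3 = 6, so a third becomes a sixth.
And diminished becomes augmented under inversion, so we get an augmented sixth.

augmented 6th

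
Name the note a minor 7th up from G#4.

F#5

Counting seven letter names up from G lands on F.
Moving 10 semitones up from G#4 (the size of a minor seventh) reaches F#5.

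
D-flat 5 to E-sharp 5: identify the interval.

doubly augmented second

D to E spans two letter names (D-E), so the interval is some kind of second.
A major second would be 2 semitones; Db5 to E#5 is 4, two semitones wider, so the interval is doubly augmented.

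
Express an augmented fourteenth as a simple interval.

Each octave removed subtracts seven from the number: 14 − 7 = 7.
Quality carries through unchanged, so the simple form is an augmented seventh.

augmented 7th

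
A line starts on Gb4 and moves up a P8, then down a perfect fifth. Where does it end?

Up a perfect octave from Gb4: Gb5 (12 semitones up).
A perfect fifth down from Gb5 is Cb5.

Cb5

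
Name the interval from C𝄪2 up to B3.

C to B spans seven letter names (C-D-E-F-G-A-B), plus an octave: a fourteenth.
A major fourteenth would be 23 semitones; C##2 to B3 is 21, two semitones narrower, so the interval is diminished.
(Equivalently, a compound diminished seventh: a diminished seventh plus an octave.)

d14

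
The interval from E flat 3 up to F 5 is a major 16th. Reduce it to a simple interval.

M2

Take out 2 octaves (14 from the number): 16 − 14 = 2.
So a major sixteenth is 2 octaves plus a major second. The quality is unchanged.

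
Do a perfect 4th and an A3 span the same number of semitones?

Both span 5 semitones: a perfect fourth and an augmented third are the same chromatic distance.

Yes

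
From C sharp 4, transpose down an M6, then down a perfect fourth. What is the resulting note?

B 2

C#4 down a major sixth → E3 (9 semitones).
A perfect fourth down from E3 is B2.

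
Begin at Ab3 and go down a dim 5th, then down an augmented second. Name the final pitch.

Cb3

Down a diminished fifth from Ab3: D3 (6 semitones down).
An augmented second down from D3 is Cb3.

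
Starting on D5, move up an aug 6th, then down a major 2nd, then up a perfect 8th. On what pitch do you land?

An augmented sixth up from D5 is B#5.
B#5 down a major second → A#5 (2 semitones).
A perfect octave up from A#5 is A#6.

A#6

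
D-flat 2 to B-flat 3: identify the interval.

M13

D to B spans six letter names (D-E-F-G-A-B), plus an octave — that makes it a thirteenth of some quality.
The major thirteenth spans 21 semitones, and Db2 to Bb3 is exactly 21 semitones — so this is a major thirteenth.
(Equivalently, a compound major sixth: a major sixth plus an octave.)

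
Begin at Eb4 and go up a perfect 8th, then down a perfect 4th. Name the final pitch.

A perfect octave up from Eb4 is Eb5.
A perfect fourth down from Eb5 is Bb4.

Bb4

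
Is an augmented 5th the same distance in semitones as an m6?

An augmented fifth spans 8 semitones, and a minor sixth also spans 8 semitones — they're enharmonic.

Yes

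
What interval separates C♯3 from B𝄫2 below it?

Descending from C#3 to Bbb2 is the same interval as ascending Bbb2 to C#3.
B to C spans two letter names (B-C): a second.
Bbb2 to C#3 spans 4 semitones — two semitones wider than the major second (2) — giving a doubly augmented second.

doubly augmented second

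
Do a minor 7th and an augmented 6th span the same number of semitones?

Yes

A minor seventh spans 10 semitones, and an augmented sixth also spans 10 semitones — they're enharmonic.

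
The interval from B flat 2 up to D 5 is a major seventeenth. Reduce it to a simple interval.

Each octave removed subtracts seven from the number: 17 − 14 = 3.
Quality carries through unchanged, so the simple form is a major third.

major 3rd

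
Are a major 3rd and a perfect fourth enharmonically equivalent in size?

No

A major third spans 4 semitones; a perfect fourth spans 5 semitones. They differ by 1.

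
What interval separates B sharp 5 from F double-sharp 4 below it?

Descending from B#5 to F##4 is the same interval as ascending F##4 to B#5.
F to B spans four letter names (F-G-A-B), plus an octave — that makes it an eleventh of some quality.
Counting semitones, F##4→B#5 is 17, which is the perfect eleventh.
(Equivalently, a compound perfect fourth: a perfect fourth plus an octave.)

perfect eleventh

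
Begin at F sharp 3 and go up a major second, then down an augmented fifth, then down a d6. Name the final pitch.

F#3 up a major second → G#3 (2 semitones).
G#3 down an augmented fifth → C3 (8 semitones).
C3 down a diminished sixth → E#2 (7 semitones).

E sharp 2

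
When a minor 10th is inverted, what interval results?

major sixth

First reduce the compound minor tenth to its simple form, a minor third.
The rule of nine gives the new number: 9 − 3 = 6, so a third becomes a sixth.
And minor becomes major under inversion, so we get a major sixth.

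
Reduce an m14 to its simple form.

minor 7th

Subtracting seven from the interval number removes an octave: 14 − 7 = 7.
Quality carries through unchanged, so the simple form is a minor seventh.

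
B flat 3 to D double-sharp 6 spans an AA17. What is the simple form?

doubly augmented third

Each octave removed subtracts seven from the number: 17 − 14 = 3.
Quality carries through unchanged, so the simple form is a doubly augmented third.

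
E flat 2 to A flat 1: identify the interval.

Descending from Eb2 to Ab1 is the same interval as ascending Ab1 to Eb2.
A to E spans five letter names (A-B-C-D-E) — that makes it a fifth of some quality.
Counting semitones, Ab1→Eb2 is 7, which is the perfect fifth.

P5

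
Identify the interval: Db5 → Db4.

P8

Descending from Db5 to Db4 is the same interval as ascending Db4 to Db5.
D to D is the same letter name, plus an octave, so the interval is some kind of octave.
The perfect octave spans 12 semitones, and Db4 to Db5 is exactly 12 semitones — so this is a perfect octave.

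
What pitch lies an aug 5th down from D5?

Gb4

Five letter names down from D: G.
An augmented fifth is 8 semitones; 8 semitones down from D5 gives Gb4.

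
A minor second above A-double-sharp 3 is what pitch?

Two letter names up from A: B.
Moving 1 semitone up from A##3 (the size of a minor second) reaches B#3.

B-sharp 3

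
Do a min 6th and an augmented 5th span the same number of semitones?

Both span 8 semitones: a minor sixth and an augmented fifth are the same chromatic distance.

Yes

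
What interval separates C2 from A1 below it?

m3

Descending from C2 to A1 is the same interval as ascending A1 to C2.
A to C spans three letter names (A-B-C) — that makes it a third of some quality.
A major third would be 4 semitones, but A1 to C2 is 3 — one semitone narrower, making it a minor third.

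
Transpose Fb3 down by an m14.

Seven letters down from F (plus an octave) reaches G.
A minor fourteenth spans 22 semitones, so from Fb3 the target pitch is Gb1.

Gb1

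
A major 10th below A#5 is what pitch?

F#4

The tenth's letter: A down three letter names plus an octave → F.
Moving 16 semitones down from A#5 (the size of a major tenth) reaches F#4.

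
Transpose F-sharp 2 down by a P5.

Counting five letter names down from F lands on B.
A perfect fifth is 7 semitones; 7 semitones down from F#2 gives B1.

B 1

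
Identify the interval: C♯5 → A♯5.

C to A spans six letter names (C-D-E-F-G-A), so the interval is some kind of sixth.
C#5 to A#5 is 9 semitones, matching the major sixth exactly, so the quality is major.

M6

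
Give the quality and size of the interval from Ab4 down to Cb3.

major thirteenth

Descending from Ab4 to Cb3 is the same interval as ascending Cb3 to Ab4.
C to A spans six letter names (C-D-E-F-G-A), plus an octave, so the interval is some kind of thirteenth.
Counting semitones, Cb3→Ab4 is 21, which is the major thirteenth.
(Equivalently, a compound major sixth: a major sixth plus an octave.)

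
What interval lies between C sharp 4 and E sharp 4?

major 3rd

C to E spans three letter names (C-D-E) — that makes it a third of some quality.
C#4 to E#4 is 4 semitones, matching the major third exactly, so the quality is major.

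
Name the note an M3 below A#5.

F#5

Three letter names down from A: F.
A major third spans 4 semitones, so from A#5 the target pitch is F#5.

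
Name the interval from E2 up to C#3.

E to C spans six letter names (E-F-G-A-B-C) — that makes it a sixth of some quality.
Counting semitones, E2→C#3 is 9, which is the major sixth.

major 6th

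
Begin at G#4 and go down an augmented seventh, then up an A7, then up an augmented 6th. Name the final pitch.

An augmented seventh down from G#4 is Ab3.
Ab3 up an augmented seventh → G#4 (12 semitones).
G#4 up an augmented sixth → E##5 (10 semitones).

E##5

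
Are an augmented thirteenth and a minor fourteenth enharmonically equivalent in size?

Yes

An augmented thirteenth spans 22 semitones, and a minor fourteenth also spans 22 semitones — they're enharmonic.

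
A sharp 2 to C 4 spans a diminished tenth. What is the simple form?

Take out an octave (7 from the number): 10 − 7 = 3.
That makes a diminished tenth a compound diminished third — an octave plus a diminished third.

diminished third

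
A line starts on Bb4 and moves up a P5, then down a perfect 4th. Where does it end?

C5

Bb4 up a perfect fifth → F5 (7 semitones).
F5 down a perfect fourth → C5 (5 semitones).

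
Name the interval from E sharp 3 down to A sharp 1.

perfect twelfth

Descending from E#3 to A#1 is the same interval as ascending A#1 to E#3.
A to E spans five letter names (A-B-C-D-E), plus an octave — that makes it a twelfth of some quality.
The perfect twelfth spans 19 semitones, and A#1 to E#3 is exactly 19 semitones — so this is a perfect twelfth.
(Equivalently, a compound perfect fifth: a perfect fifth plus an octave.)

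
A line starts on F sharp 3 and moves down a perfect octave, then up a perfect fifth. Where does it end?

C sharp 3

Down a perfect octave from F#3: F#2 (12 semitones down).
F#2 up a perfect fifth → C#3 (7 semitones).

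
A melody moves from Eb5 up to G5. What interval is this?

M3

E to G spans three letter names (E-F-G): a third.
The major third spans 4 semitones, and Eb5 to G5 is exactly 4 semitones — so this is a major third.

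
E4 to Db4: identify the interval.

Descending from E4 to Db4 is the same interval as ascending Db4 to E4.
D to E spans two letter names (D-E), so the interval is some kind of second.
The major second is 2 semitones; here we have 3, one semitone wider: augmented.

augmented second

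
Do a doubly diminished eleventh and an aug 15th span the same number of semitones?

No

A doubly diminished eleventh is 15 semitones but an augmented fifteenth is 25 semitones — different sizes.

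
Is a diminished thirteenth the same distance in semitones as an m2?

No

A diminished thirteenth spans 19 semitones; a minor second spans 1 semitone. They differ by 18.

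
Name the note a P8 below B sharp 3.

B sharp 2

The letter stays B (same as the start), shifted an octave down.
Moving 12 semitones down from B#3 (the size of a perfect octave) reaches B#2.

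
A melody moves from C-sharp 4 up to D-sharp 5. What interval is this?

C to D spans two letter names (C-D), plus an octave: a ninth.
Counting semitones, C#4→D#5 is 14, which is the major ninth.
(Equivalently, a compound major second: a major second plus an octave.)

M9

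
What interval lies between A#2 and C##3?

M3

A to C spans three letter names (A-B-C), so the interval is some kind of third.
Counting semitones, A#2→C##3 is 4, which is the major third.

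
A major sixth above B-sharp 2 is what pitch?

Counting six letter names up from B lands on G.
Moving 9 semitones up from B#2 (the size of a major sixth) reaches G##3.

G-double-sharp 3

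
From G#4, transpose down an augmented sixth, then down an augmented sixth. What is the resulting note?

Dbb3

An augmented sixth down from G#4 is Bb3.
An augmented sixth down from Bb3 is Dbb3.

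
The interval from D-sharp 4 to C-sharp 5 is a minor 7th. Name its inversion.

major 2nd

Inverted interval numbers add to nine, so a seventh pairs with a second (7 + 2 = 9).
And minor becomes major under inversion, so we get a major second.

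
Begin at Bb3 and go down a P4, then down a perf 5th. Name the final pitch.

Bb2

Down a perfect fourth from Bb3: F3 (5 semitones down).
A perfect fifth down from F3 is Bb2.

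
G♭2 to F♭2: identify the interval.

Descending from Gb2 to Fb2 is the same interval as ascending Fb2 to Gb2.
F to G spans two letter names (F-G): a second.
Counting semitones, Fb2→Gb2 is 2, which is the major second.

M2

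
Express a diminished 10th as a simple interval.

d3

Subtracting seven from the interval number removes an octave: 10 − 7 = 3.
So a diminished tenth is an octave plus a diminished third. The quality is unchanged.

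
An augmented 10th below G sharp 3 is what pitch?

E flat 2

Three letters down from G (plus an octave) reaches E.
An augmented tenth spans 17 semitones, so from G#3 the target pitch is Eb2.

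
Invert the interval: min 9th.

First reduce the compound minor ninth to its simple form, a minor second.
Interval numbers invert to sum to nine: 2 + 7 = 9, so a second inverts to a seventh.
Quality inverts too: minor becomes major. That makes the inversion a major seventh.

major seventh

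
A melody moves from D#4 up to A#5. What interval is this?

D to A spans five letter names (D-E-F-G-A), plus an octave, so the interval is some kind of twelfth.
Counting semitones, D#4→A#5 is 19, which is the perfect twelfth.
(Equivalently, a compound perfect fifth: a perfect fifth plus an octave.)

P12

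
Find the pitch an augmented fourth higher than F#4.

B#4

Counting four letter names up from F lands on B.
An augmented fourth is 6 semitones; 6 semitones up from F#4 gives B#4.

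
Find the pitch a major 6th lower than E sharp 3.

The sixth takes the letter from E down to G.
A major sixth is 9 semitones; 9 semitones down from E#3 gives G#2.

G sharp 2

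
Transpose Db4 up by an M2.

Eb4

Two letter names up from D: E.
A major second spans 2 semitones, so from Db4 the target pitch is Eb4.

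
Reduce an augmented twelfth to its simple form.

augmented 5th

Take out an octave (7 from the number): 12 − 7 = 5.
That makes an augmented twelfth a compound augmented fifth — an octave plus an augmented fifth.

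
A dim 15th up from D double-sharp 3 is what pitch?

D sharp 5

For a fifteenth the letter name doesn't change: still D, two octaves up.
Moving 23 semitones up from D##3 (the size of a diminished fifteenth) reaches D#5.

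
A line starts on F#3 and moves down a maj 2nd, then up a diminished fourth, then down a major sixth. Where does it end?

Cb3

F#3 down a major second → E3 (2 semitones).
E3 up a diminished fourth → Ab3 (4 semitones).
Down a major sixth from Ab3: Cb3 (9 semitones down).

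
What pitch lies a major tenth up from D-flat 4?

F 5

The tenth's letter: D up three letter names plus an octave → F.
Moving 16 semitones up from Db4 (the size of a major tenth) reaches F5.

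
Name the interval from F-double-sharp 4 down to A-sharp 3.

Descending from F##4 to A#3 is the same interval as ascending A#3 to F##4.
A to F spans six letter names (A-B-C-D-E-F) — that makes it a sixth of some quality.
The major sixth spans 9 semitones, and A#3 to F##4 is exactly 9 semitones — so this is a major sixth.

major 6th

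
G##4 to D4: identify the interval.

doubly augmented 4th

Descending from G##4 to D4 is the same interval as ascending D4 to G##4.
D to G spans four letter names (D-E-F-G) — that makes it a fourth of some quality.
The perfect fourth is 5 semitones; here we have 7, two semitones wider: doubly augmented.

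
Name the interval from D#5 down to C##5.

minor second

Descending from D#5 to C##5 is the same interval as ascending C##5 to D#5.
C to D spans two letter names (C-D): a second.
C##5 to D#5 is 1 semitone, a half step short of the major second (2), so this is minor.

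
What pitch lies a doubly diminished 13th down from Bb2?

D##1

The thirteenth's letter: B down six letter names plus an octave → D.
A doubly diminished thirteenth is 18 semitones; 18 semitones down from Bb2 gives D##1.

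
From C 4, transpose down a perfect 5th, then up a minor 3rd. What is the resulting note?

A flat 3

C4 down a perfect fifth → F3 (7 semitones).
Up a minor third from F3: Ab3 (3 semitones up).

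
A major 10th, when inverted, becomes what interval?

minor sixth

First reduce the compound major tenth to its simple form, a major third.
The rule of nine gives the new number: 9 − 3 = 6, so a third becomes a sixth.
The quality also flips — major becomes minor — giving a minor sixth.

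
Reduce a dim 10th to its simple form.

diminished third

Subtracting seven from the interval number removes an octave: 10 − 7 = 3.
So a diminished tenth is an octave plus a diminished third. The quality is unchanged.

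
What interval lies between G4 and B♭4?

minor third

G to B spans three letter names (G-A-B): a third.
A major third would be 4 semitones, but G4 to Bb4 is 3 — one semitone narrower, making it a minor third.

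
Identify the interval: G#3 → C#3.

perfect 5th

Descending from G#3 to C#3 is the same interval as ascending C#3 to G#3.
C to G spans five letter names (C-D-E-F-G): a fifth.
The perfect fifth spans 7 semitones, and C#3 to G#3 is exactly 7 semitones — so this is a perfect fifth.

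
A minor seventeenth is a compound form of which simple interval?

Take out 2 octaves (14 from the number): 17 − 14 = 3.
That makes a minor seventeenth a compound minor third — 2 octaves plus a minor third.

m3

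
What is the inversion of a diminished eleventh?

First reduce the compound diminished eleventh to its simple form, a diminished fourth.
Inverted interval numbers add to nine, so a fourth pairs with a fifth (4 + 5 = 9).
The quality also flips — diminished becomes augmented — giving an augmented fifth.

augmented 5th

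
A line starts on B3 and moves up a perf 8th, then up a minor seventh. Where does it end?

Up a perfect octave from B3: B4 (12 semitones up).
B4 up a minor seventh → A5 (10 semitones).

A5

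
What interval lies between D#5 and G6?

D to G spans four letter names (D-E-F-G), plus an octave — that makes it an eleventh of some quality.
D#5 to G6 spans 16 semitones — one semitone narrower than the perfect eleventh (17) — giving a diminished eleventh.
(Equivalently, a compound diminished fourth: a diminished fourth plus an octave.)

diminished eleventh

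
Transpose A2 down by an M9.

The ninth's letter: A down two letter names plus an octave → G.
A major ninth is 14 semitones; 14 semitones down from A2 gives G1.

G1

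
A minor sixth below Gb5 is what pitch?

Counting six letter names down from G lands on B.
A minor sixth spans 8 semitones, so from Gb5 the target pitch is Bb4.

Bb4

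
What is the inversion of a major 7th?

minor second

Interval numbers invert to sum to nine: 7 + 2 = 9, so a seventh inverts to a second.
Quality inverts too: major becomes minor. That makes the inversion a minor second.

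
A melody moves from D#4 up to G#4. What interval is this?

D to G spans four letter names (D-E-F-G): a fourth.
Counting semitones, D#4→G#4 is 5, which is the perfect fourth.

perfect fourth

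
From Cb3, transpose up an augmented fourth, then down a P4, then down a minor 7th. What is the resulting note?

D2

Cb3 up an augmented fourth → F3 (6 semitones).
Down a perfect fourth from F3: C3 (5 semitones down).
C3 down a minor seventh → D2 (10 semitones).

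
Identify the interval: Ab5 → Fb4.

major 10th

Descending from Ab5 to Fb4 is the same interval as ascending Fb4 to Ab5.
F to A spans three letter names (F-G-A), plus an octave, so the interval is some kind of tenth.
Counting semitones, Fb4→Ab5 is 16, which is the major tenth.
(Equivalently, a compound major third: a major third plus an octave.)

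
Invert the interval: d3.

augmented sixth

Inverted interval numbers add to nine, so a third pairs with a sixth (3 + 6 = 9).
And diminished becomes augmented under inversion, so we get an augmented sixth.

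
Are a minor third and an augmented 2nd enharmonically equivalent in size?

Yes

Both span 3 semitones: a minor third and an augmented second are the same chromatic distance.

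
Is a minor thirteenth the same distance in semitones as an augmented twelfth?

Yes

A minor thirteenth = 20 semitones = an augmented twelfth; enharmonically equal.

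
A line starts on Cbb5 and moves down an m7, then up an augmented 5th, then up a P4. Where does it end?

Db5

Down a minor seventh from Cbb5: Dbb4 (10 semitones down).
Dbb4 up an augmented fifth → Ab4 (8 semitones).
A perfect fourth up from Ab4 is Db5.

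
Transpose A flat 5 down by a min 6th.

C 5

The sixth takes the letter from A down to C.
A minor sixth is 8 semitones; 8 semitones down from Ab5 gives C5.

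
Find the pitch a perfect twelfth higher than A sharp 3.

E sharp 5

Counting five letter names plus an octave up from A lands on E.
A perfect twelfth is 19 semitones; 19 semitones up from A#3 gives E#5.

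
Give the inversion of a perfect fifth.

Interval numbers invert to sum to nine: 5 + 4 = 9, so a fifth inverts to a fourth.
And perfect stays perfect under inversion, so we get a perfect fourth.

P4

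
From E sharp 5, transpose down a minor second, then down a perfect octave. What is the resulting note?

D double-sharp 4

A minor second down from E#5 is D##5.
D##5 down a perfect octave → D##4 (12 semitones).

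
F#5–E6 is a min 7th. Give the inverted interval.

major second

Interval numbers invert to sum to nine: 7 + 2 = 9, so a seventh inverts to a second.
The quality also flips — minor becomes major — giving a major second.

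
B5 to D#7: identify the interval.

major 10th

B to D spans three letter names (B-C-D), plus an octave, so the interval is some kind of tenth.
The major tenth spans 16 semitones, and B5 to D#7 is exactly 16 semitones — so this is a major tenth.
(Equivalently, a compound major third: a major third plus an octave.)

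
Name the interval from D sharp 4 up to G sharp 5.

D to G spans four letter names (D-E-F-G), plus an octave: an eleventh.
D#4 to G#5 is 17 semitones, matching the perfect eleventh exactly, so the quality is perfect.
(Equivalently, a compound perfect fourth: a perfect fourth plus an octave.)

perfect eleventh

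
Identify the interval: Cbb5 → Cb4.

diminished octave

Descending from Cbb5 to Cb4 is the same interval as ascending Cb4 to Cbb5.
C to C is the same letter name, plus an octave: an octave.
The perfect octave is 12 semitones; here we have 11, one semitone narrower: diminished.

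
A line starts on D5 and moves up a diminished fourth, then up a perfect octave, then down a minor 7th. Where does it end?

A diminished fourth up from D5 is Gb5.
A perfect octave up from Gb5 is Gb6.
Gb6 down a minor seventh → Ab5 (10 semitones).

Ab5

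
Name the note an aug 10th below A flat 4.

F double-flat 3

Three letters down from A (plus an octave) reaches F.
An augmented tenth spans 17 semitones, so from Ab4 the target pitch is Fbb3.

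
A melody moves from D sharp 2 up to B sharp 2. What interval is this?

D to B spans six letter names (D-E-F-G-A-B) — that makes it a sixth of some quality.
The major sixth spans 9 semitones, and D#2 to B#2 is exactly 9 semitones — so this is a major sixth.

major 6th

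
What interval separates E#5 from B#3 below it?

Descending from E#5 to B#3 is the same interval as ascending B#3 to E#5.
B to E spans four letter names (B-C-D-E), plus an octave — that makes it an eleventh of some quality.
Counting semitones, B#3→E#5 is 17, which is the perfect eleventh.
(Equivalently, a compound perfect fourth: a perfect fourth plus an octave.)

P11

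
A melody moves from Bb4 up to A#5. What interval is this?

augmented 7th

B to A spans seven letter names (B-C-D-E-F-G-A): a seventh.
The major seventh is 11 semitones; here we have 12, one semitone wider: augmented.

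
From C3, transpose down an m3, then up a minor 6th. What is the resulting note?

Down a minor third from C3: A2 (3 semitones down).
Up a minor sixth from A2: F3 (8 semitones up).

F3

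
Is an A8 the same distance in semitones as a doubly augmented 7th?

Yes

An augmented octave spans 13 semitones, and a doubly augmented seventh also spans 13 semitones — they're enharmonic.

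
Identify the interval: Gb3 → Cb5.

perfect 11th

G to C spans four letter names (G-A-B-C), plus an octave — that makes it an eleventh of some quality.
Gb3 to Cb5 is 17 semitones, matching the perfect eleventh exactly, so the quality is perfect.
(Equivalently, a compound perfect fourth: a perfect fourth plus an octave.)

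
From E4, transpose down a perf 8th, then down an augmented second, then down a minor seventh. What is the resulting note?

Eb2

A perfect octave down from E4 is E3.
An augmented second down from E3 is Db3.
Db3 down a minor seventh → Eb2 (10 semitones).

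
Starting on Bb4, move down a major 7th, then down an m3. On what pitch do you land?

Down a major seventh from Bb4: Cb4 (11 semitones down).
A minor third down from Cb4 is Ab3.

Ab3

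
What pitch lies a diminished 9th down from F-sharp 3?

Counting two letter names plus an octave down from F lands on E.
A diminished ninth is 12 semitones; 12 semitones down from F#3 gives E##2.

E-double-sharp 2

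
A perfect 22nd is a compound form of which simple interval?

Subtracting seven from the interval number removes an octave: 22 − 14 = 8.
So a perfect twenty-second is 2 octaves plus a perfect octave. The quality is unchanged.

perfect octave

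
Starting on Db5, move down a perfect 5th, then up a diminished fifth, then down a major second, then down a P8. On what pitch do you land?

A perfect fifth down from Db5 is Gb4.
A diminished fifth up from Gb4 is Dbb5.
Down a major second from Dbb5: Cbb5 (2 semitones down).
A perfect octave down from Cbb5 is Cbb4.

Cbb4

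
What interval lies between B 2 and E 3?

perfect fourth

B to E spans four letter names (B-C-D-E): a fourth.
Counting semitones, B2→E3 is 5, which is the perfect fourth.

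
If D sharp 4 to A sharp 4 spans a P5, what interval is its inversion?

Interval numbers invert to sum to nine: 5 + 4 = 9, so a fifth inverts to a fourth.
The quality also flips — perfect stays perfect — giving a perfect fourth.

perfect fourth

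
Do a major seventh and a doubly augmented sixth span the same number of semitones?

Yes

Both span 11 semitones: a major seventh and a doubly augmented sixth are the same chromatic distance.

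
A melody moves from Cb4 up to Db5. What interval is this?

C to D spans two letter names (C-D), plus an octave — that makes it a ninth of some quality.
The major ninth spans 14 semitones, and Cb4 to Db5 is exactly 14 semitones — so this is a major ninth.
(Equivalently, a compound major second: a major second plus an octave.)

major ninth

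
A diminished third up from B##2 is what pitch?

Counting three letter names up from B lands on D.
A diminished third spans 2 semitones, so from B##2 the target pitch is D#3.

D#3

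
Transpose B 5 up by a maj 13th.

Counting six letter names plus an octave up from B lands on G.
A major thirteenth spans 21 semitones, so from B5 the target pitch is G#7.

G-sharp 7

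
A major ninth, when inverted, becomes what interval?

minor seventh

First reduce the compound major ninth to its simple form, a major second.
Interval numbers invert to sum to nine: 2 + 7 = 9, so a second inverts to a seventh.
And major becomes minor under inversion, so we get a minor seventh.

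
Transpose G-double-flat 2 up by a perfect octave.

For an octave the letter name doesn't change: still G, an octave up.
A perfect octave spans 12 semitones, so from Gbb2 the target pitch is Gbb3.

G-double-flat 3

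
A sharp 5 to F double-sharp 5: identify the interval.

Descending from A#5 to F##5 is the same interval as ascending F##5 to A#5.
F to A spans three letter names (F-G-A): a third.
F##5 to A#5 is 3 semitones, a half step short of the major third (4), so this is minor.

minor 3rd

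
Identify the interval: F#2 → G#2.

M2

F to G spans two letter names (F-G): a second.
Counting semitones, F#2→G#2 is 2, which is the major second.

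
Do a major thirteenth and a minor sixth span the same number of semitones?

No

21 semitones (major thirteenth) vs 8 semitones (minor sixth): not equal.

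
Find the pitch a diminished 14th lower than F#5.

G##3

Counting seven letter names plus an octave down from F lands on G.
A diminished fourteenth is 21 semitones; 21 semitones down from F#5 gives G##3.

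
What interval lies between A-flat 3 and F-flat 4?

A to F spans six letter names (A-B-C-D-E-F) — that makes it a sixth of some quality.
A major sixth would be 9 semitones, but Ab3 to Fb4 is 8 — one semitone narrower, making it a minor sixth.

minor sixth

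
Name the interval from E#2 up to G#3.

minor 10th

E to G spans three letter names (E-F-G), plus an octave: a tenth.
At 15 semitones, E#2→G#3 falls one short of a major tenth: minor.
(Equivalently, a compound minor third: a minor third plus an octave.)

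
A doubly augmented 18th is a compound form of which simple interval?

doubly augmented fourth

Subtracting seven from the interval number removes an octave: 18 − 14 = 4.
Quality carries through unchanged, so the simple form is a doubly augmented fourth.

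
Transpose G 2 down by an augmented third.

Three letter names down from G: E.
Moving 5 semitones down from G2 (the size of an augmented third) reaches Ebb2.

E-double-flat 2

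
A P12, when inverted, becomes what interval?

perfect 4th

First reduce the compound perfect twelfth to its simple form, a perfect fifth.
Interval numbers invert to sum to nine: 5 + 4 = 9, so a fifth inverts to a fourth.
Quality inverts too: perfect stays perfect. That makes the inversion a perfect fourth.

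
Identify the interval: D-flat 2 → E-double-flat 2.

m2

D to E spans two letter names (D-E), so the interval is some kind of second.
A major second would be 2 semitones, but Db2 to Ebb2 is 1 — one semitone narrower, making it a minor second.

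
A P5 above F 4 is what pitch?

C 5

Counting five letter names up from F lands on C.
Moving 7 semitones up from F4 (the size of a perfect fifth) reaches C5.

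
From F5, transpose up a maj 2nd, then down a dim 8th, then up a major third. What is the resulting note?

A major second up from F5 is G5.
A diminished octave down from G5 is G#4.
G#4 up a major third → B#4 (4 semitones).

B#4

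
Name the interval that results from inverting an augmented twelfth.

diminished 4th

First reduce the compound augmented twelfth to its simple form, an augmented fifth.
Inverted interval numbers add to nine, so a fifth pairs with a fourth (5 + 4 = 9).
Quality inverts too: augmented becomes diminished. That makes the inversion a diminished fourth.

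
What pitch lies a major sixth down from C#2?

Six letter names down from C: E.
Moving 9 semitones down from C#2 (the size of a major sixth) reaches E1.

E1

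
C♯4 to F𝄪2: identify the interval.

Descending from C#4 to F##2 is the same interval as ascending F##2 to C#4.
F to C spans five letter names (F-G-A-B-C), plus an octave — that makes it a twelfth of some quality.
A perfect twelfth would be 19 semitones; F##2 to C#4 is 18, one semitone narrower, so the interval is diminished.
(Equivalently, a compound diminished fifth: a diminished fifth plus an octave.)

diminished twelfth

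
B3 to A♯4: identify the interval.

major 7th

B to A spans seven letter names (B-C-D-E-F-G-A) — that makes it a seventh of some quality.
B3 to A#4 is 11 semitones, matching the major seventh exactly, so the quality is major.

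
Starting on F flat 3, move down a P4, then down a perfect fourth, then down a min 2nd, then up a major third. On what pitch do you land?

Down a perfect fourth from Fb3: Cb3 (5 semitones down).
A perfect fourth down from Cb3 is Gb2.
A minor second down from Gb2 is F2.
A major third up from F2 is A2.

A 2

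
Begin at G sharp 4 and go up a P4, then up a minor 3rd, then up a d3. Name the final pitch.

G flat 5

Up a perfect fourth from G#4: C#5 (5 semitones up).
A minor third up from C#5 is E5.
Up a diminished third from E5: Gb5 (2 semitones up).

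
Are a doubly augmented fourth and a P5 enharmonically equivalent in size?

Yes

A doubly augmented fourth = 7 semitones = a perfect fifth; enharmonically equal.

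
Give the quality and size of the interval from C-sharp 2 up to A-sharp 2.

C to A spans six letter names (C-D-E-F-G-A): a sixth.
Counting semitones, C#2→A#2 is 9, which is the major sixth.

major sixth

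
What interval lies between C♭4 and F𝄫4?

d4

C to F spans four letter names (C-D-E-F) — that makes it a fourth of some quality.
A perfect fourth would be 5 semitones; Cb4 to Fbb4 is 4, one semitone narrower, so the interval is diminished.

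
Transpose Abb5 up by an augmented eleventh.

Counting four letter names plus an octave up from A lands on D.
An augmented eleventh is 18 semitones; 18 semitones up from Abb5 gives Db7.

Db7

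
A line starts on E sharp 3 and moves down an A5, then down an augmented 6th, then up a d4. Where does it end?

E#3 down an augmented fifth → A2 (8 semitones).
An augmented sixth down from A2 is Cb2.
Cb2 up a diminished fourth → Fbb2 (4 semitones).

F double-flat 2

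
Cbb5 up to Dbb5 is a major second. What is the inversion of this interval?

Interval numbers invert to sum to nine: 2 + 7 = 9, so a second inverts to a seventh.
Quality inverts too: major becomes minor. That makes the inversion a minor seventh.

minor 7th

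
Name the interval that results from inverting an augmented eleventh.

First reduce the compound augmented eleventh to its simple form, an augmented fourth.
The rule of nine gives the new number: 9 − 4 = 5, so a fourth becomes a fifth.
The quality also flips — augmented becomes diminished — giving a diminished fifth.

diminished fifth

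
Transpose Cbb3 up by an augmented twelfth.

Five letters up from C (plus an octave) reaches G.
An augmented twelfth spans 20 semitones, so from Cbb3 the target pitch is Gb4.

Gb4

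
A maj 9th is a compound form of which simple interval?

Subtracting seven from the interval number removes an octave: 9 − 7 = 2.
Quality carries through unchanged, so the simple form is a major second.

major second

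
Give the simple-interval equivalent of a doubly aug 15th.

AA8

Take out an octave (7 from the number): 15 − 7 = 8.
That makes a doubly augmented fifteenth a compound doubly augmented octave — an octave plus a doubly augmented octave.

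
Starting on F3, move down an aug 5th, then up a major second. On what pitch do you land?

Cb3

F3 down an augmented fifth → Bbb2 (8 semitones).
Up a major second from Bbb2: Cb3 (2 semitones up).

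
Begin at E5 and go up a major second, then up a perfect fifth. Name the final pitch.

C#6

Up a major second from E5: F#5 (2 semitones up).
F#5 up a perfect fifth → C#6 (7 semitones).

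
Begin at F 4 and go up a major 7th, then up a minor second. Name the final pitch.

A major seventh up from F4 is E5.
A minor second up from E5 is F5.

F 5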